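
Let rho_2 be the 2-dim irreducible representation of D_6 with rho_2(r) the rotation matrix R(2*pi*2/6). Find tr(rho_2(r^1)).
chi_{rho_2}(r^1) = 2*cos(2*pi*2*1/6) = -1

Why: rho_2(r^1) is rotation by angle 2*pi*2*1/6, whose trace is 2*cos(2*pi*2*1/6) = -1.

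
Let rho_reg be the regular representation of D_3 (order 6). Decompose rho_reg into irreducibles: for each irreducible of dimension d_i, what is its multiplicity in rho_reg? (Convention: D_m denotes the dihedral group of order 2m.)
Each irreducible V_i of dimension d_i appears with multiplicity d_i, i.e. rho_reg = (direct sum over all irreducibles V_i) d_i V_i. The irreducible dimensions for D_3 are 1, 1, 2: 2 irreducibles of dimension 1, each with multiplicity 1; 1 irreducible of dimension 2, with multiplicity 2. Total dimension 2*1*1 + 1*2*2 = 6 = |G|.

Why: General theorem: in the regular representation of a finite group G, each irreducible appears with multiplicity equal to its dimension. Check: dim(rho_reg) = sum d_i^2 = 1 + 1 + 4 = 6 = |G|.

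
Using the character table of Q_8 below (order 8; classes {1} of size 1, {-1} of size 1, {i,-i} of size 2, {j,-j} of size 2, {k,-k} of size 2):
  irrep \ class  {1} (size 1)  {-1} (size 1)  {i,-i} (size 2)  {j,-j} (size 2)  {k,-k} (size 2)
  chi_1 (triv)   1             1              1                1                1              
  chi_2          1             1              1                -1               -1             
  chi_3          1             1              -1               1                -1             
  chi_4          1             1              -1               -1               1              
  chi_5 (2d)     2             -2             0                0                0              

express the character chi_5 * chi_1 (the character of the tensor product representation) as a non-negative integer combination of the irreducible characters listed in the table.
chi_5 tensor chi_1 = chi_5 (all other irreducibles have multiplicity 0).

Why: The character of a tensor product is the pointwise product (chi_5 * chi_1)(C) = chi_5(C) * chi_1(C):
  {1}: (2)*(1), {-1}: (-2)*(1), {i,-i}: (0)*(1), {j,-j}: (0)*(1), {k,-k}: (0)*(1)
so (chi_5 * chi_1) takes values
  {1} -> 2, {-1} -> -2, {i,-i} -> 0, {j,-j} -> 0, {k,-k} -> 0.
Now take the inner product of this character with each irreducible chi from the table, <chi_5*chi_1, chi> = (1/8) sum_C |C| (chi_5*chi_1)(C) conj(chi(C)):
  <chi_5*chi_1, chi_1> = (1/8)[1*(2)*conj(1) + 1*(-2)*conj(1) + 2*(0)*conj(1) + 2*(0)*conj(1) + 2*(0)*conj(1)]
      = (1/8)[(2) + (-2) + (0) + (0) + (0)] = 0/8 = 0
  <chi_5*chi_1, chi_2> = (1/8)[1*(2)*conj(1) + 1*(-2)*conj(1) + 2*(0)*conj(1) + 2*(0)*conj(-1) + 2*(0)*conj(-1)]
      = (1/8)[(2) + (-2) + (0) + (0) + (0)] = 0/8 = 0
  <chi_5*chi_1, chi_3> = (1/8)[1*(2)*conj(1) + 1*(-2)*conj(1) + 2*(0)*conj(-1) + 2*(0)*conj(1) + 2*(0)*conj(-1)]
      = (1/8)[(2) + (-2) + (0) + (0) + (0)] = 0/8 = 0
  <chi_5*chi_1, chi_4> = (1/8)[1*(2)*conj(1) + 1*(-2)*conj(1) + 2*(0)*conj(-1) + 2*(0)*conj(-1) + 2*(0)*conj(1)]
      = (1/8)[(2) + (-2) + (0) + (0) + (0)] = 0/8 = 0
  <chi_5*chi_1, chi_5> = (1/8)[1*(2)*conj(2) + 1*(-2)*conj(-2) + 2*(0)*conj(0) + 2*(0)*conj(0) + 2*(0)*conj(0)]
      = (1/8)[(4) + (4) + (0) + (0) + (0)] = 8/8 = 1
Hence the multiplicities are chi_5: 1. Dimension check: dim(chi_5)*dim(chi_1) = 2*1 = 2 and sum (mult * dim) = 1*2 = 2.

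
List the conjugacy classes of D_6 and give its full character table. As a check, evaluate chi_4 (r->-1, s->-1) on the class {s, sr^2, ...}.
Conjugacy classes: {e} of size 1, {r^3} of size 1, {r^1, r^5} of size 2, {r^2, r^4} of size 2, {s, sr^2, ...} of size 3, {sr, sr^3, ...} of size 3.
Character table:
  irrep \ class              {e} (size 1)  {r^3} (size 1)  {r^1, r^5} (size 2)  {r^2, r^4} (size 2)  {s, sr^2, ...} (size 3)  {sr, sr^3, ...} (size 3)
  chi_1 (triv)               1             1               1                    1                    1                        1                       
  chi_2 (sign: r->1, s->-1)  1             1               1                    1                    -1                       -1                      
  chi_3 (r->-1, s->1)        1             -1              -1                   1                    1                        -1                      
  chi_4 (r->-1, s->-1)       1             -1              -1                   1                    -1                       1                       
  chi_5 (2d, j=1)            2             -2              1                    -1                   0                        0                       
  chi_6 (2d, j=2)            2             2               -1                   -1                   0                        0                       

Spot check: chi_4 (r->-1, s->-1) on {s, sr^2, ...} = -1.

D_6 has order 2*6 = 12 with 6 conjugacy classes, hence 6 irreducibles. Sum of squared dims 1 + 1 + 1 + 1 + 4 + 4 = 12 = |G|. Linear characters come from the abelianisation; the 2-dimensional irreps have character r^k -> 2*cos(2*pi*j*k/6), reflections -> 0.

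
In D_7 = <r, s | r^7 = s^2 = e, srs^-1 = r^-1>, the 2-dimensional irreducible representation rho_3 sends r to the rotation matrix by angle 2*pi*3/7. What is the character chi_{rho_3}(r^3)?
chi_{rho_3}(r^3) = 2*cos(2*pi*3*3/7) = -2*cos(3*pi/7)

Details: rho_3(r^3) is rotation by angle 2*pi*3*3/7, whose trace is 2*cos(2*pi*3*3/7) = -2*cos(3*pi/7).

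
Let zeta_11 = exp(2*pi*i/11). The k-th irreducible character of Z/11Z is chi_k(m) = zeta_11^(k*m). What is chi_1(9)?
chi_1(9) = zeta_11^9 = exp(-4*I*pi/11)

Justification: chi_1(9) = zeta_11^(1*9) = zeta_11^9. Since zeta_11^11 = 1, this equals zeta_11^9 = exp(2*pi*i*9/11) = exp(-4*I*pi/11).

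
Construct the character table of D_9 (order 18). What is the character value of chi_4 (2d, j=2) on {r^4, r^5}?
Conjugacy classes: {e} of size 1, {r^1, r^8} of size 2, {r^2, r^7} of size 2, {r^3, r^6} of size 2, {r^4, r^5} of size 2, {s, sr, ..., sr^8} of size 9.
Character table:
  irrep \ class              {e} (size 1)  {r^1, r^8} (size 2)  {r^2, r^7} (size 2)  {r^3, r^6} (size 2)  {r^4, r^5} (size 2)  {s, sr, ..., sr^8} (size 9)
  chi_1 (triv)               1             1                    1                    1                    1                    1                          
  chi_2 (sign: r->1, s->-1)  1             1                    1                    1                    1                    -1                         
  chi_3 (2d, j=1)            2             2*cos(2*pi/9)        2*cos(4*pi/9)        -1                   -2*cos(pi/9)         0                          
  chi_4 (2d, j=2)            2             2*cos(4*pi/9)        -2*cos(pi/9)         -1                   2*cos(2*pi/9)        0                          
  chi_5 (2d, j=3)            2             -1                   -1                   2                    -1                   0                          
  chi_6 (2d, j=4)            2             -2*cos(pi/9)         2*cos(2*pi/9)        -1                   2*cos(4*pi/9)        0                          

Spot check: chi_4 (2d, j=2) on {r^4, r^5} = 2*cos(2*pi/9).

Details: D_9 has order 2*9 = 18 with 6 conjugacy classes, hence 6 irreducibles. Sum of squared dims 1 + 1 + 4 + 4 + 4 + 4 = 18 = |G|. Linear characters come from the abelianisation; the 2-dimensional irreps have character r^k -> 2*cos(2*pi*j*k/9), reflections -> 0.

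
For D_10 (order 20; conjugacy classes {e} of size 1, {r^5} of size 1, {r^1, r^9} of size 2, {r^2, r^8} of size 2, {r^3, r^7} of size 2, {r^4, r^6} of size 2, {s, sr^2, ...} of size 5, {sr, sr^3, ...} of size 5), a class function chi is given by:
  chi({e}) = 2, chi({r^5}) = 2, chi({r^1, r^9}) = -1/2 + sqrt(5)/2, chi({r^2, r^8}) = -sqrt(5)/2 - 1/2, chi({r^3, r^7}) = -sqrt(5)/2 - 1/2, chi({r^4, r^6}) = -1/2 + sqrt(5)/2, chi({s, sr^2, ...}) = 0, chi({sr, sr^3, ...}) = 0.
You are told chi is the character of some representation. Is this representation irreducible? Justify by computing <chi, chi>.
Irreducible: <chi, chi> = 1.

Derivation: <chi, chi> = (1/|G|) sum_C |C| * |chi(C)|^2 = (1/20)[1*|2|^2 + 1*|2|^2 + 2*|-1/2 + sqrt(5)/2|^2 + 2*|-sqrt(5)/2 - 1/2|^2 + 2*|-sqrt(5)/2 - 1/2|^2 + 2*|-1/2 + sqrt(5)/2|^2 + 5*|0|^2 + 5*|0|^2]
  = (1/20)[(4) + (4) + (3 - sqrt(5)) + (sqrt(5) + 3) + (sqrt(5) + 3) + (3 - sqrt(5)) + (0) + (0)] = 20/20 = 1.
A character is irreducible iff <chi, chi> = 1, so this representation is irreducible.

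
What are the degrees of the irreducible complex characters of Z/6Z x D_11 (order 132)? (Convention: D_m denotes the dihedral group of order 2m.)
Dimensions: 1, 1, 1, 1, 1, 1, 1, 1, 1, 1, 1, 1, 2, 2, 2, 2, 2, 2, 2, 2, 2, 2, 2, 2, 2, 2, 2, 2, 2, 2, 2, 2, 2, 2, 2, 2, 2, 2, 2, 2, 2, 2

Reasoning: There are 42 irreducibles (= number of conjugacy classes). Their dimensions d_i satisfy sum d_i^2 = |G| = 132: 1 + 1 + 1 + 1 + 1 + 1 + 1 + 1 + 1 + 1 + 1 + 1 + 4 + 4 + 4 + 4 + 4 + 4 + 4 + 4 + 4 + 4 + 4 + 4 + 4 + 4 + 4 + 4 + 4 + 4 + 4 + 4 + 4 + 4 + 4 + 4 + 4 + 4 + 4 + 4 + 4 + 4 = 132. (For the product with Z/6Z: each of the 6 1-dim characters of Z/6Z tensors with each irrep of D_11, giving 6 copies of each D_11-dimension.)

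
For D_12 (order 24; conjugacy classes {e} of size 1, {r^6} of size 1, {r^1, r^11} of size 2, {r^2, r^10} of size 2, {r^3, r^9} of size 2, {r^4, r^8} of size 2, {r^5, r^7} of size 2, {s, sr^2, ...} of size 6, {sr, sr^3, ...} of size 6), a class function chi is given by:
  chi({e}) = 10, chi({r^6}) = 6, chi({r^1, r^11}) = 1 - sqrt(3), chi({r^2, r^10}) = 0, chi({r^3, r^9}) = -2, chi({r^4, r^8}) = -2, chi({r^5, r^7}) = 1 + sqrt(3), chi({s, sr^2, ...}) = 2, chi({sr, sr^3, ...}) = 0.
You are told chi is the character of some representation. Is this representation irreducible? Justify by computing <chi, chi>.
Not irreducible (reducible): <chi, chi> = 8 > 1.

Reasoning: <chi, chi> = (1/|G|) sum_C |C| * |chi(C)|^2 = (1/24)[1*|10|^2 + 1*|6|^2 + 2*|1 - sqrt(3)|^2 + 2*|0|^2 + 2*|-2|^2 + 2*|-2|^2 + 2*|1 + sqrt(3)|^2 + 6*|2|^2 + 6*|0|^2]
  = (1/24)[(100) + (36) + (8 - 4*sqrt(3)) + (0) + (8) + (8) + (4*sqrt(3) + 8) + (24) + (0)] = 192/24 = 8.
A character is irreducible iff <chi, chi> = 1, so this representation is reducible.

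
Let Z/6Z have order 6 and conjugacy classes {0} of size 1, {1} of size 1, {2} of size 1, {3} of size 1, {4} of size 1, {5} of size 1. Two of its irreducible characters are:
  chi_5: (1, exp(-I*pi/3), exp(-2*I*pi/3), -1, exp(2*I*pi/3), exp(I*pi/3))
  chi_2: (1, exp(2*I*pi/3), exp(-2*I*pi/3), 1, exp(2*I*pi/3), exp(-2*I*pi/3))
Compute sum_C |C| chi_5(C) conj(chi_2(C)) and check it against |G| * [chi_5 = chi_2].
Sum = 0; so <chi_5, chi_2> = 0 (distinct irreducibles are orthogonal).

Details: Compute term by term over conjugacy classes (|C| * chi_5(C) * conj(chi_2(C))):
  1*(1)*conj(1) + 1*(exp(-I*pi/3))*conj(exp(2*I*pi/3)) + 1*(exp(-2*I*pi/3))*conj(exp(-2*I*pi/3)) + 1*(-1)*conj(1) + 1*(exp(2*I*pi/3))*conj(exp(2*I*pi/3)) + 1*(exp(I*pi/3))*conj(exp(-2*I*pi/3))
  = (1) + (-1) + (1) + (-1) + (1) + (-1)
  = 0.
(Exp terms are combined using exp(i*s)*conj(exp(i*t)) = exp(i*(s-t)), and sums of them are collapsed using the identity that for every m > 1 the m distinct m-th roots of unity sum to 0, e.g. 1 + exp(2*I*pi/3) + exp(-2*I*pi/3) = 0.)
Dividing by |G| = 6 gives 0/6 = 0, matching the row-orthogonality relation <chi_5, chi_2> = [chi_5 = chi_2].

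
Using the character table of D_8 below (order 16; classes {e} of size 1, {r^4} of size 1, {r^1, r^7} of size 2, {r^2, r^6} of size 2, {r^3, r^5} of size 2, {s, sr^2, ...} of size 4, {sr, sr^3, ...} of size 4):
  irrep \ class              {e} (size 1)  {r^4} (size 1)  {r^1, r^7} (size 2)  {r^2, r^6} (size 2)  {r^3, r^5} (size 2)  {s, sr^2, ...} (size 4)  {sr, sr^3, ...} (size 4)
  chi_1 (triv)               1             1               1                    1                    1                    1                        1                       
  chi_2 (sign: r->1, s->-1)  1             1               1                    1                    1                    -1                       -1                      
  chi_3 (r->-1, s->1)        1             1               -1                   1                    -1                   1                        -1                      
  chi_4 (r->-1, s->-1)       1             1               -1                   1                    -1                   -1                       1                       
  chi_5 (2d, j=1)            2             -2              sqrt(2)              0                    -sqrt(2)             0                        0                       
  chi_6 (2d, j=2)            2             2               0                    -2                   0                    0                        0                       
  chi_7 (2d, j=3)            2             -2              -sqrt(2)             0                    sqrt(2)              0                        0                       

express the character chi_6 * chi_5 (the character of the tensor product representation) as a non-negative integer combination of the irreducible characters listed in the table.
chi_6 tensor chi_5 = chi_5 + chi_7 (all other irreducibles have multiplicity 0).

Justification: The character of a tensor product is the pointwise product (chi_6 * chi_5)(C) = chi_6(C) * chi_5(C):
  {e}: (2)*(2), {r^4}: (2)*(-2), {r^1, r^7}: (0)*(sqrt(2)), {r^2, r^6}: (-2)*(0), {r^3, r^5}: (0)*(-sqrt(2)), {s, sr^2, ...}: (0)*(0), {sr, sr^3, ...}: (0)*(0)
so (chi_6 * chi_5) takes values
  {e} -> 4, {r^4} -> -4, {r^1, r^7} -> 0, {r^2, r^6} -> 0, {r^3, r^5} -> 0, {s, sr^2, ...} -> 0, {sr, sr^3, ...} -> 0.
Now take the inner product of this character with each irreducible chi from the table, <chi_6*chi_5, chi> = (1/16) sum_C |C| (chi_6*chi_5)(C) conj(chi(C)):
  <chi_6*chi_5, chi_1> = (1/16)[1*(4)*conj(1) + 1*(-4)*conj(1) + 2*(0)*conj(1) + 2*(0)*conj(1) + 2*(0)*conj(1) + 4*(0)*conj(1) + 4*(0)*conj(1)]
      = (1/16)[(4) + (-4) + (0) + (0) + (0) + (0) + (0)] = 0/16 = 0
  <chi_6*chi_5, chi_2> = (1/16)[1*(4)*conj(1) + 1*(-4)*conj(1) + 2*(0)*conj(1) + 2*(0)*conj(1) + 2*(0)*conj(1) + 4*(0)*conj(-1) + 4*(0)*conj(-1)]
      = (1/16)[(4) + (-4) + (0) + (0) + (0) + (0) + (0)] = 0/16 = 0
  <chi_6*chi_5, chi_3> = (1/16)[1*(4)*conj(1) + 1*(-4)*conj(1) + 2*(0)*conj(-1) + 2*(0)*conj(1) + 2*(0)*conj(-1) + 4*(0)*conj(1) + 4*(0)*conj(-1)]
      = (1/16)[(4) + (-4) + (0) + (0) + (0) + (0) + (0)] = 0/16 = 0
  <chi_6*chi_5, chi_4> = (1/16)[1*(4)*conj(1) + 1*(-4)*conj(1) + 2*(0)*conj(-1) + 2*(0)*conj(1) + 2*(0)*conj(-1) + 4*(0)*conj(-1) + 4*(0)*conj(1)]
      = (1/16)[(4) + (-4) + (0) + (0) + (0) + (0) + (0)] = 0/16 = 0
  <chi_6*chi_5, chi_5> = (1/16)[1*(4)*conj(2) + 1*(-4)*conj(-2) + 2*(0)*conj(sqrt(2)) + 2*(0)*conj(0) + 2*(0)*conj(-sqrt(2)) + 4*(0)*conj(0) + 4*(0)*conj(0)]
      = (1/16)[(8) + (8) + (0) + (0) + (0) + (0) + (0)] = 16/16 = 1
  <chi_6*chi_5, chi_6> = (1/16)[1*(4)*conj(2) + 1*(-4)*conj(2) + 2*(0)*conj(0) + 2*(0)*conj(-2) + 2*(0)*conj(0) + 4*(0)*conj(0) + 4*(0)*conj(0)]
      = (1/16)[(8) + (-8) + (0) + (0) + (0) + (0) + (0)] = 0/16 = 0
  <chi_6*chi_5, chi_7> = (1/16)[1*(4)*conj(2) + 1*(-4)*conj(-2) + 2*(0)*conj(-sqrt(2)) + 2*(0)*conj(0) + 2*(0)*conj(sqrt(2)) + 4*(0)*conj(0) + 4*(0)*conj(0)]
      = (1/16)[(8) + (8) + (0) + (0) + (0) + (0) + (0)] = 16/16 = 1
Hence the multiplicities are chi_5: 1, chi_7: 1. Dimension check: dim(chi_6)*dim(chi_5) = 2*2 = 4 and sum (mult * dim) = 1*2 + 1*2 = 4.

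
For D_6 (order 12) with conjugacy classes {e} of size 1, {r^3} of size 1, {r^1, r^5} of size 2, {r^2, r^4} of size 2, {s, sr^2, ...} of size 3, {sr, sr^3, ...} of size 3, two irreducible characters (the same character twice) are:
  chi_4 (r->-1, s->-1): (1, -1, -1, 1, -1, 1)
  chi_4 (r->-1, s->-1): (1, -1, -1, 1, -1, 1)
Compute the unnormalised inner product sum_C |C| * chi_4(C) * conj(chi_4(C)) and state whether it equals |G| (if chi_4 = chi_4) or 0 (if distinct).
Sum = 12 = |G| = 12; so <chi_4, chi_4> = 1 (norm-1 confirms irreducibility).

Details: Compute term by term over conjugacy classes (|C| * chi_4(C) * conj(chi_4(C))):
  1*(1)*conj(1) + 1*(-1)*conj(-1) + 2*(-1)*conj(-1) + 2*(1)*conj(1) + 3*(-1)*conj(-1) + 3*(1)*conj(1)
  = (1) + (1) + (2) + (2) + (3) + (3)
  = 12.
Dividing by |G| = 12 gives 12/12 = 1, matching the row-orthogonality relation <chi_4, chi_4> = [chi_4 = chi_4].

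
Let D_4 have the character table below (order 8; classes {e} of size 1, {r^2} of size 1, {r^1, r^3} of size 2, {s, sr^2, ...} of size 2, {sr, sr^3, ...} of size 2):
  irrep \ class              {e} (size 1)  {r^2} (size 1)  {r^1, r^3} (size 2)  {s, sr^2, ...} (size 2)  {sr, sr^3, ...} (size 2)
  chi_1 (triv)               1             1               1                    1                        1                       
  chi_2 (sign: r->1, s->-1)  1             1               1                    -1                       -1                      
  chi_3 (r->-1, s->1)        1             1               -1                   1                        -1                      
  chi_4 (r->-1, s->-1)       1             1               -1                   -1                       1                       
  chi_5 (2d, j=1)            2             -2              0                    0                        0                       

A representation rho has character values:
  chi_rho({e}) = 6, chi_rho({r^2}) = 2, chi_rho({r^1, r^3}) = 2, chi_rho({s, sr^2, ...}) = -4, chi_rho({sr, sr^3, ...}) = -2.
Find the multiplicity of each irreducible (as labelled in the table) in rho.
Multiplicities: chi_1: 0, chi_2: 3, chi_3: 0, chi_4: 1, chi_5: 1.

Derivation: Use <chi_rho, chi> = (1/|G|) sum_C |C| * chi_rho(C) * conj(chi(C)) with |G| = 8 for each irreducible chi in the table:
  <chi_rho, chi_1> = (1/8)[1*(6)*conj(1) + 1*(2)*conj(1) + 2*(2)*conj(1) + 2*(-4)*conj(1) + 2*(-2)*conj(1)]
      = (1/8)[(6) + (2) + (4) + (-8) + (-4)] = 0/8 = 0
  <chi_rho, chi_2> = (1/8)[1*(6)*conj(1) + 1*(2)*conj(1) + 2*(2)*conj(1) + 2*(-4)*conj(-1) + 2*(-2)*conj(-1)]
      = (1/8)[(6) + (2) + (4) + (8) + (4)] = 24/8 = 3
  <chi_rho, chi_3> = (1/8)[1*(6)*conj(1) + 1*(2)*conj(1) + 2*(2)*conj(-1) + 2*(-4)*conj(1) + 2*(-2)*conj(-1)]
      = (1/8)[(6) + (2) + (-4) + (-8) + (4)] = 0/8 = 0
  <chi_rho, chi_4> = (1/8)[1*(6)*conj(1) + 1*(2)*conj(1) + 2*(2)*conj(-1) + 2*(-4)*conj(-1) + 2*(-2)*conj(1)]
      = (1/8)[(6) + (2) + (-4) + (8) + (-4)] = 8/8 = 1
  <chi_rho, chi_5> = (1/8)[1*(6)*conj(2) + 1*(2)*conj(-2) + 2*(2)*conj(0) + 2*(-4)*conj(0) + 2*(-2)*conj(0)]
      = (1/8)[(12) + (-4) + (0) + (0) + (0)] = 8/8 = 1
Dimension check: dim(rho) = sum (mult * dim) = 0*1 + 3*1 + 0*1 + 1*1 + 1*2 = 6 = chi_rho(e) = 6.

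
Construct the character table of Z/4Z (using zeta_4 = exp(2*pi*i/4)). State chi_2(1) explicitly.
Character table of Z/4Z (irreps indexed chi_0,...,chi_3 with chi_k(m) = zeta_4^(k*m), zeta_4 = exp(2*pi*i/4)):
  irrep \ class  {0} (size 1)  {1} (size 1)  {2} (size 1)  {3} (size 1)
  chi_0          1             1             1             1           
  chi_1          1             I             -1            -I          
  chi_2          1             -1            1             -1          
  chi_3          1             -I            -1            I           

Spot check: chi_2(1) = zeta_4^(2*1) = zeta_4^2 = -1.

Derivation: Z/4Z is abelian, so all 4 irreducible complex representations are 1-dimensional. They are given by chi_k(m) = zeta_4^(k*m) for k = 0,...,3. Row orthogonality: sum_m chi_k(m) conj(chi_l(m)) = 4 * [k = l].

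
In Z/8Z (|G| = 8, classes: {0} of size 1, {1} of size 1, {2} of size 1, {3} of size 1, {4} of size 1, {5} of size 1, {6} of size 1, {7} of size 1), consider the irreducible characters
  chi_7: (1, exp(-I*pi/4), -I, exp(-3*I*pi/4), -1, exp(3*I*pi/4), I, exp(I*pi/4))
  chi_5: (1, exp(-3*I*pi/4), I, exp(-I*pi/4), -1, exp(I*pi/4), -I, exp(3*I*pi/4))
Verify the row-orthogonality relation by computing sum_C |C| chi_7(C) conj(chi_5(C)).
Sum = 0; so <chi_7, chi_5> = 0 (distinct irreducibles are orthogonal).

Explanation: Compute term by term over conjugacy classes (|C| * chi_7(C) * conj(chi_5(C))):
  1*(1)*conj(1) + 1*(exp(-I*pi/4))*conj(exp(-3*I*pi/4)) + 1*(-I)*conj(I) + 1*(exp(-3*I*pi/4))*conj(exp(-I*pi/4)) + 1*(-1)*conj(-1) + 1*(exp(3*I*pi/4))*conj(exp(I*pi/4)) + 1*(I)*conj(-I) + 1*(exp(I*pi/4))*conj(exp(3*I*pi/4))
  = (1) + (I) + (-1) + (-I) + (1) + (I) + (-1) + (-I)
  = 0.
(Exp terms are combined using exp(i*s)*conj(exp(i*t)) = exp(i*(s-t)), and sums of them are collapsed using the identity that for every m > 1 the m distinct m-th roots of unity sum to 0, e.g. 1 + exp(2*I*pi/3) + exp(-2*I*pi/3) = 0.)
Dividing by |G| = 8 gives 0/8 = 0, matching the row-orthogonality relation <chi_7, chi_5> = [chi_7 = chi_5].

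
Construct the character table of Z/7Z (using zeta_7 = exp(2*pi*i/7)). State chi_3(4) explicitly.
Character table of Z/7Z (irreps indexed chi_0,...,chi_6 with chi_k(m) = zeta_7^(k*m), zeta_7 = exp(2*pi*i/7)):
  irrep \ class  {0} (size 1)  {1} (size 1)    {2} (size 1)    {3} (size 1)    {4} (size 1)    {5} (size 1)    {6} (size 1)  
  chi_0          1             1               1               1               1               1               1             
  chi_1          1             exp(2*I*pi/7)   exp(4*I*pi/7)   exp(6*I*pi/7)   exp(-6*I*pi/7)  exp(-4*I*pi/7)  exp(-2*I*pi/7)
  chi_2          1             exp(4*I*pi/7)   exp(-6*I*pi/7)  exp(-2*I*pi/7)  exp(2*I*pi/7)   exp(6*I*pi/7)   exp(-4*I*pi/7)
  chi_3          1             exp(6*I*pi/7)   exp(-2*I*pi/7)  exp(4*I*pi/7)   exp(-4*I*pi/7)  exp(2*I*pi/7)   exp(-6*I*pi/7)
  chi_4          1             exp(-6*I*pi/7)  exp(2*I*pi/7)   exp(-4*I*pi/7)  exp(4*I*pi/7)   exp(-2*I*pi/7)  exp(6*I*pi/7) 
  chi_5          1             exp(-4*I*pi/7)  exp(6*I*pi/7)   exp(2*I*pi/7)   exp(-2*I*pi/7)  exp(-6*I*pi/7)  exp(4*I*pi/7) 
  chi_6          1             exp(-2*I*pi/7)  exp(-4*I*pi/7)  exp(-6*I*pi/7)  exp(6*I*pi/7)   exp(4*I*pi/7)   exp(2*I*pi/7) 

Spot check: chi_3(4) = zeta_7^(3*4) = zeta_7^12 = exp(-4*I*pi/7).

Z/7Z is abelian, so all 7 irreducible complex representations are 1-dimensional. They are given by chi_k(m) = zeta_7^(k*m) for k = 0,...,6. Row orthogonality: sum_m chi_k(m) conj(chi_l(m)) = 7 * [k = l].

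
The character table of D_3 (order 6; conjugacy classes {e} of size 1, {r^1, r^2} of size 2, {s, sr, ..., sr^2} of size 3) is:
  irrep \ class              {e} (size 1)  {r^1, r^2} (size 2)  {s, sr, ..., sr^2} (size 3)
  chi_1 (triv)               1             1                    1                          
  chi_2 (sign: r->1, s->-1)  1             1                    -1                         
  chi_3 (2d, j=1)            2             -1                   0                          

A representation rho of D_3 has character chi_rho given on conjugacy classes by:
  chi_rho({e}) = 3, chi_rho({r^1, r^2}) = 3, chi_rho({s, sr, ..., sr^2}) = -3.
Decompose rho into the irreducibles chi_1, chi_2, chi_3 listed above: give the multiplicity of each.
Multiplicities: chi_1: 0, chi_2: 3, chi_3: 0.

Why: Use <chi_rho, chi> = (1/|G|) sum_C |C| * chi_rho(C) * conj(chi(C)) with |G| = 6 for each irreducible chi in the table:
  <chi_rho, chi_1> = (1/6)[1*(3)*conj(1) + 2*(3)*conj(1) + 3*(-3)*conj(1)]
      = (1/6)[(3) + (6) + (-9)] = 0/6 = 0
  <chi_rho, chi_2> = (1/6)[1*(3)*conj(1) + 2*(3)*conj(1) + 3*(-3)*conj(-1)]
      = (1/6)[(3) + (6) + (9)] = 18/6 = 3
  <chi_rho, chi_3> = (1/6)[1*(3)*conj(2) + 2*(3)*conj(-1) + 3*(-3)*conj(0)]
      = (1/6)[(6) + (-6) + (0)] = 0/6 = 0
Dimension check: dim(rho) = sum (mult * dim) = 0*1 + 3*1 + 0*2 = 3 = chi_rho(e) = 3.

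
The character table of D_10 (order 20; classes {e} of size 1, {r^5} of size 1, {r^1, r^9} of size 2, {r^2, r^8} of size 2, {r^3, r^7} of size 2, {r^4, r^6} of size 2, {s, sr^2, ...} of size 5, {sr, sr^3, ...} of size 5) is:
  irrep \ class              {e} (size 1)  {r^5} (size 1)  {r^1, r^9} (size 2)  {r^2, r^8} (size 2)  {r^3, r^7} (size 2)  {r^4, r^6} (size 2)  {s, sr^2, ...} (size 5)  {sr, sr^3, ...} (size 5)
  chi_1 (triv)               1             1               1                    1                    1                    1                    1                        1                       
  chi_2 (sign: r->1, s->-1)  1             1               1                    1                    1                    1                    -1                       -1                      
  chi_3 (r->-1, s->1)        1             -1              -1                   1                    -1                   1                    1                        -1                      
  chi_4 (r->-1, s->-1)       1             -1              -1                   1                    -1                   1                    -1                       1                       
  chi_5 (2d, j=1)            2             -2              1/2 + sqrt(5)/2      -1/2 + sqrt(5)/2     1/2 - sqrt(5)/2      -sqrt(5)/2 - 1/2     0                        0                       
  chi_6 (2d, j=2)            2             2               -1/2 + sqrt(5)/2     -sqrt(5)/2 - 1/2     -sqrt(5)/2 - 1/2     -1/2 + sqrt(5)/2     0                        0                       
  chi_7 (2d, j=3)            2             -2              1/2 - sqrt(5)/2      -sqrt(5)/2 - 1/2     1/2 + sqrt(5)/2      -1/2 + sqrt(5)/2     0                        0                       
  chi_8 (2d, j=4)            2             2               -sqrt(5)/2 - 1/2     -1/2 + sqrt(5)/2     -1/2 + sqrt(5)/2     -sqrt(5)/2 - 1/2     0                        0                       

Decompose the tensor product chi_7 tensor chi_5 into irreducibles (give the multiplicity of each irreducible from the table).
chi_7 tensor chi_5 = chi_6 + chi_8 (all other irreducibles have multiplicity 0).

Reasoning: The character of a tensor product is the pointwise product (chi_7 * chi_5)(C) = chi_7(C) * chi_5(C):
  {e}: (2)*(2), {r^5}: (-2)*(-2), {r^1, r^9}: (1/2 - sqrt(5)/2)*(1/2 + sqrt(5)/2), {r^2, r^8}: (-sqrt(5)/2 - 1/2)*(-1/2 + sqrt(5)/2), {r^3, r^7}: (1/2 + sqrt(5)/2)*(1/2 - sqrt(5)/2), {r^4, r^6}: (-1/2 + sqrt(5)/2)*(-sqrt(5)/2 - 1/2), {s, sr^2, ...}: (0)*(0), {sr, sr^3, ...}: (0)*(0)
so (chi_7 * chi_5) takes values
  {e} -> 4, {r^5} -> 4, {r^1, r^9} -> -1, {r^2, r^8} -> -1, {r^3, r^7} -> -1, {r^4, r^6} -> -1, {s, sr^2, ...} -> 0, {sr, sr^3, ...} -> 0.
Now take the inner product of this character with each irreducible chi from the table, <chi_7*chi_5, chi> = (1/20) sum_C |C| (chi_7*chi_5)(C) conj(chi(C)):
  <chi_7*chi_5, chi_1> = (1/20)[1*(4)*conj(1) + 1*(4)*conj(1) + 2*(-1)*conj(1) + 2*(-1)*conj(1) + 2*(-1)*conj(1) + 2*(-1)*conj(1) + 5*(0)*conj(1) + 5*(0)*conj(1)]
      = (1/20)[(4) + (4) + (-2) + (-2) + (-2) + (-2) + (0) + (0)] = 0/20 = 0
  <chi_7*chi_5, chi_2> = (1/20)[1*(4)*conj(1) + 1*(4)*conj(1) + 2*(-1)*conj(1) + 2*(-1)*conj(1) + 2*(-1)*conj(1) + 2*(-1)*conj(1) + 5*(0)*conj(-1) + 5*(0)*conj(-1)]
      = (1/20)[(4) + (4) + (-2) + (-2) + (-2) + (-2) + (0) + (0)] = 0/20 = 0
  <chi_7*chi_5, chi_3> = (1/20)[1*(4)*conj(1) + 1*(4)*conj(-1) + 2*(-1)*conj(-1) + 2*(-1)*conj(1) + 2*(-1)*conj(-1) + 2*(-1)*conj(1) + 5*(0)*conj(1) + 5*(0)*conj(-1)]
      = (1/20)[(4) + (-4) + (2) + (-2) + (2) + (-2) + (0) + (0)] = 0/20 = 0
  <chi_7*chi_5, chi_4> = (1/20)[1*(4)*conj(1) + 1*(4)*conj(-1) + 2*(-1)*conj(-1) + 2*(-1)*conj(1) + 2*(-1)*conj(-1) + 2*(-1)*conj(1) + 5*(0)*conj(-1) + 5*(0)*conj(1)]
      = (1/20)[(4) + (-4) + (2) + (-2) + (2) + (-2) + (0) + (0)] = 0/20 = 0
  <chi_7*chi_5, chi_5> = (1/20)[1*(4)*conj(2) + 1*(4)*conj(-2) + 2*(-1)*conj(1/2 + sqrt(5)/2) + 2*(-1)*conj(-1/2 + sqrt(5)/2) + 2*(-1)*conj(1/2 - sqrt(5)/2) + 2*(-1)*conj(-sqrt(5)/2 - 1/2) + 5*(0)*conj(0) + 5*(0)*conj(0)]
      = (1/20)[(8) + (-8) + (-sqrt(5) - 1) + (1 - sqrt(5)) + (-1 + sqrt(5)) + (1 + sqrt(5)) + (0) + (0)] = 0/20 = 0
  <chi_7*chi_5, chi_6> = (1/20)[1*(4)*conj(2) + 1*(4)*conj(2) + 2*(-1)*conj(-1/2 + sqrt(5)/2) + 2*(-1)*conj(-sqrt(5)/2 - 1/2) + 2*(-1)*conj(-sqrt(5)/2 - 1/2) + 2*(-1)*conj(-1/2 + sqrt(5)/2) + 5*(0)*conj(0) + 5*(0)*conj(0)]
      = (1/20)[(8) + (8) + (1 - sqrt(5)) + (1 + sqrt(5)) + (1 + sqrt(5)) + (1 - sqrt(5)) + (0) + (0)] = 20/20 = 1
  <chi_7*chi_5, chi_7> = (1/20)[1*(4)*conj(2) + 1*(4)*conj(-2) + 2*(-1)*conj(1/2 - sqrt(5)/2) + 2*(-1)*conj(-sqrt(5)/2 - 1/2) + 2*(-1)*conj(1/2 + sqrt(5)/2) + 2*(-1)*conj(-1/2 + sqrt(5)/2) + 5*(0)*conj(0) + 5*(0)*conj(0)]
      = (1/20)[(8) + (-8) + (-1 + sqrt(5)) + (1 + sqrt(5)) + (-sqrt(5) - 1) + (1 - sqrt(5)) + (0) + (0)] = 0/20 = 0
  <chi_7*chi_5, chi_8> = (1/20)[1*(4)*conj(2) + 1*(4)*conj(2) + 2*(-1)*conj(-sqrt(5)/2 - 1/2) + 2*(-1)*conj(-1/2 + sqrt(5)/2) + 2*(-1)*conj(-1/2 + sqrt(5)/2) + 2*(-1)*conj(-sqrt(5)/2 - 1/2) + 5*(0)*conj(0) + 5*(0)*conj(0)]
      = (1/20)[(8) + (8) + (1 + sqrt(5)) + (1 - sqrt(5)) + (1 - sqrt(5)) + (1 + sqrt(5)) + (0) + (0)] = 20/20 = 1
Hence the multiplicities are chi_6: 1, chi_8: 1. Dimension check: dim(chi_7)*dim(chi_5) = 2*2 = 4 and sum (mult * dim) = 1*2 + 1*2 = 4.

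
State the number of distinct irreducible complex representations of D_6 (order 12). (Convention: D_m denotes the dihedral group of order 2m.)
6

Explanation: The number of irreducible complex representations of a finite group equals its number of conjugacy classes. D_6 has 6 conjugacy classes (n/2 + 3 for n even), so D_6 (order 12) has exactly 6 irreducible complex representations.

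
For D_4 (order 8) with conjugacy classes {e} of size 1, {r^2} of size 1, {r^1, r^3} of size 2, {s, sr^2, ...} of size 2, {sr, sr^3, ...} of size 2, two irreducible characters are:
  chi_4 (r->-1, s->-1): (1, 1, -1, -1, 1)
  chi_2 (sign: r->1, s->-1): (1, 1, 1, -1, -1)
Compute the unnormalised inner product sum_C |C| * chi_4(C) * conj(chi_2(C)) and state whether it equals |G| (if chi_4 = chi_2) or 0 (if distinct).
Sum = 0; so <chi_4, chi_2> = 0 (distinct irreducibles are orthogonal).

Derivation: Compute term by term over conjugacy classes (|C| * chi_4(C) * conj(chi_2(C))):
  1*(1)*conj(1) + 1*(1)*conj(1) + 2*(-1)*conj(1) + 2*(-1)*conj(-1) + 2*(1)*conj(-1)
  = (1) + (1) + (-2) + (2) + (-2)
  = 0.
Dividing by |G| = 8 gives 0/8 = 0, matching the row-orthogonality relation <chi_4, chi_2> = [chi_4 = chi_2].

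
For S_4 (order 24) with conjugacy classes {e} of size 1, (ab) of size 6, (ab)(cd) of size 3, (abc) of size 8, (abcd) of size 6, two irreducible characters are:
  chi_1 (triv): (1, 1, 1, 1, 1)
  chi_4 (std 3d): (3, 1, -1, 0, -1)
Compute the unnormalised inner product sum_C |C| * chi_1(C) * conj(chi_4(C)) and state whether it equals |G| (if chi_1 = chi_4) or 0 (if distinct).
Sum = 0; so <chi_1, chi_4> = 0 (distinct irreducibles are orthogonal).

Why: Compute term by term over conjugacy classes (|C| * chi_1(C) * conj(chi_4(C))):
  1*(1)*conj(3) + 6*(1)*conj(1) + 3*(1)*conj(-1) + 8*(1)*conj(0) + 6*(1)*conj(-1)
  = (3) + (6) + (-3) + (0) + (-6)
  = 0.
Dividing by |G| = 24 gives 0/24 = 0, matching the row-orthogonality relation <chi_1, chi_4> = [chi_1 = chi_4].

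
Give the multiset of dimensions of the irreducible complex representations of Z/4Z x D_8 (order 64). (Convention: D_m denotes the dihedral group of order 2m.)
Dimensions: 1, 1, 1, 1, 1, 1, 1, 1, 1, 1, 1, 1, 1, 1, 1, 1, 2, 2, 2, 2, 2, 2, 2, 2, 2, 2, 2, 2

There are 28 irreducibles (= number of conjugacy classes). Their dimensions d_i satisfy sum d_i^2 = |G| = 64: 1 + 1 + 1 + 1 + 1 + 1 + 1 + 1 + 1 + 1 + 1 + 1 + 1 + 1 + 1 + 1 + 4 + 4 + 4 + 4 + 4 + 4 + 4 + 4 + 4 + 4 + 4 + 4 = 64. (For the product with Z/4Z: each of the 4 1-dim characters of Z/4Z tensors with each irrep of D_8, giving 4 copies of each D_8-dimension.)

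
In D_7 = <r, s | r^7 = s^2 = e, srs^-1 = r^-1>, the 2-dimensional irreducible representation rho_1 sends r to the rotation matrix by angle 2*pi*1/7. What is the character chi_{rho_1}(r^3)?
chi_{rho_1}(r^3) = 2*cos(2*pi*1*3/7) = -2*cos(pi/7)

Why: rho_1(r^3) is rotation by angle 2*pi*1*3/7, whose trace is 2*cos(2*pi*1*3/7) = -2*cos(pi/7).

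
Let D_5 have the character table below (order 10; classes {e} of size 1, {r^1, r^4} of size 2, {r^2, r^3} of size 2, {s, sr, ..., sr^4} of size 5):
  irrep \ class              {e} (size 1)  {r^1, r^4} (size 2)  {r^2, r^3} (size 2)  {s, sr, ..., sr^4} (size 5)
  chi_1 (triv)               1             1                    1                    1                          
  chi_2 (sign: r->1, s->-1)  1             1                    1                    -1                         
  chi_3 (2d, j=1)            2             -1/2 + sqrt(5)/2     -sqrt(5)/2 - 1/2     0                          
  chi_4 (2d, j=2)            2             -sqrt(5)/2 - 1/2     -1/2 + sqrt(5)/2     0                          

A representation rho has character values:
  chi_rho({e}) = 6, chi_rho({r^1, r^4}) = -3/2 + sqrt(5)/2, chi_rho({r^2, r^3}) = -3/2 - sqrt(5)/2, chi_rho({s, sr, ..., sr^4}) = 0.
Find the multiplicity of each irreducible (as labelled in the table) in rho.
Multiplicities: chi_1: 0, chi_2: 0, chi_3: 2, chi_4: 1.

Details: Use <chi_rho, chi> = (1/|G|) sum_C |C| * chi_rho(C) * conj(chi(C)) with |G| = 10 for each irreducible chi in the table:
  <chi_rho, chi_1> = (1/10)[1*(6)*conj(1) + 2*(-3/2 + sqrt(5)/2)*conj(1) + 2*(-3/2 - sqrt(5)/2)*conj(1) + 5*(0)*conj(1)]
      = (1/10)[(6) + (-3 + sqrt(5)) + (-3 - sqrt(5)) + (0)] = 0/10 = 0
  <chi_rho, chi_2> = (1/10)[1*(6)*conj(1) + 2*(-3/2 + sqrt(5)/2)*conj(1) + 2*(-3/2 - sqrt(5)/2)*conj(1) + 5*(0)*conj(-1)]
      = (1/10)[(6) + (-3 + sqrt(5)) + (-3 - sqrt(5)) + (0)] = 0/10 = 0
  <chi_rho, chi_3> = (1/10)[1*(6)*conj(2) + 2*(-3/2 + sqrt(5)/2)*conj(-1/2 + sqrt(5)/2) + 2*(-3/2 - sqrt(5)/2)*conj(-sqrt(5)/2 - 1/2) + 5*(0)*conj(0)]
      = (1/10)[(12) + (4 - 2*sqrt(5)) + (4 + 2*sqrt(5)) + (0)] = 20/10 = 2
  <chi_rho, chi_4> = (1/10)[1*(6)*conj(2) + 2*(-3/2 + sqrt(5)/2)*conj(-sqrt(5)/2 - 1/2) + 2*(-3/2 - sqrt(5)/2)*conj(-1/2 + sqrt(5)/2) + 5*(0)*conj(0)]
      = (1/10)[(12) + (-1 + sqrt(5)) + (-sqrt(5) - 1) + (0)] = 10/10 = 1
Dimension check: dim(rho) = sum (mult * dim) = 0*1 + 0*1 + 2*2 + 1*2 = 6 = chi_rho(e) = 6.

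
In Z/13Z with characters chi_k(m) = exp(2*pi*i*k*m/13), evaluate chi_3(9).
chi_3(9) = zeta_13^27 = exp(2*I*pi/13)

Solution. chi_3(9) = zeta_13^(3*9) = zeta_13^27. Since zeta_13^13 = 1, this equals zeta_13^1 = exp(2*pi*i*1/13) = exp(2*I*pi/13).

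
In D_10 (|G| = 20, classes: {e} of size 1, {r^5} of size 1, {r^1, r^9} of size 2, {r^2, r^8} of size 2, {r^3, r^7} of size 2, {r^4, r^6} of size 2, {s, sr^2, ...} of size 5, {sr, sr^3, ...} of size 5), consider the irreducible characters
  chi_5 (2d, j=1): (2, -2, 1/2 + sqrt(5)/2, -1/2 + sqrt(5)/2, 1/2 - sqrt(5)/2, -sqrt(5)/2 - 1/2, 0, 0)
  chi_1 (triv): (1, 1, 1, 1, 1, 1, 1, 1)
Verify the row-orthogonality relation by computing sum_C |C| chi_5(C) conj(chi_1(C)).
Sum = 0; so <chi_5, chi_1> = 0 (distinct irreducibles are orthogonal).

Proof sketch: Compute term by term over conjugacy classes (|C| * chi_5(C) * conj(chi_1(C))):
  1*(2)*conj(1) + 1*(-2)*conj(1) + 2*(1/2 + sqrt(5)/2)*conj(1) + 2*(-1/2 + sqrt(5)/2)*conj(1) + 2*(1/2 - sqrt(5)/2)*conj(1) + 2*(-sqrt(5)/2 - 1/2)*conj(1) + 5*(0)*conj(1) + 5*(0)*conj(1)
  = (2) + (-2) + (1 + sqrt(5)) + (-1 + sqrt(5)) + (1 - sqrt(5)) + (-sqrt(5) - 1) + (0) + (0)
  = 0.
Dividing by |G| = 20 gives 0/20 = 0, matching the row-orthogonality relation <chi_5, chi_1> = [chi_5 = chi_1].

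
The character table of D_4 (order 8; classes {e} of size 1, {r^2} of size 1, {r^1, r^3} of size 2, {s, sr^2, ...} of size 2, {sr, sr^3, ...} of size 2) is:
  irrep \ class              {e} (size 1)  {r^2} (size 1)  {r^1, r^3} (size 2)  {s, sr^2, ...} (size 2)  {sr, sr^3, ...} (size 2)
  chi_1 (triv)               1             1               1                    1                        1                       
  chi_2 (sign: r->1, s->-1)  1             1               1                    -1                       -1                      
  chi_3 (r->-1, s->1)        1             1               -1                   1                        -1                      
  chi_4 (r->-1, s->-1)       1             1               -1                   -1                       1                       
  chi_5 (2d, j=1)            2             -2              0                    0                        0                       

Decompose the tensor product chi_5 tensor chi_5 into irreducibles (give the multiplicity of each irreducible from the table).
chi_5 tensor chi_5 = chi_1 + chi_2 + chi_3 + chi_4 (all other irreducibles have multiplicity 0).

Derivation: The character of a tensor product is the pointwise product (chi_5 * chi_5)(C) = chi_5(C) * chi_5(C):
  {e}: (2)*(2), {r^2}: (-2)*(-2), {r^1, r^3}: (0)*(0), {s, sr^2, ...}: (0)*(0), {sr, sr^3, ...}: (0)*(0)
so (chi_5 * chi_5) takes values
  {e} -> 4, {r^2} -> 4, {r^1, r^3} -> 0, {s, sr^2, ...} -> 0, {sr, sr^3, ...} -> 0.
Now take the inner product of this character with each irreducible chi from the table, <chi_5*chi_5, chi> = (1/8) sum_C |C| (chi_5*chi_5)(C) conj(chi(C)):
  <chi_5*chi_5, chi_1> = (1/8)[1*(4)*conj(1) + 1*(4)*conj(1) + 2*(0)*conj(1) + 2*(0)*conj(1) + 2*(0)*conj(1)]
      = (1/8)[(4) + (4) + (0) + (0) + (0)] = 8/8 = 1
  <chi_5*chi_5, chi_2> = (1/8)[1*(4)*conj(1) + 1*(4)*conj(1) + 2*(0)*conj(1) + 2*(0)*conj(-1) + 2*(0)*conj(-1)]
      = (1/8)[(4) + (4) + (0) + (0) + (0)] = 8/8 = 1
  <chi_5*chi_5, chi_3> = (1/8)[1*(4)*conj(1) + 1*(4)*conj(1) + 2*(0)*conj(-1) + 2*(0)*conj(1) + 2*(0)*conj(-1)]
      = (1/8)[(4) + (4) + (0) + (0) + (0)] = 8/8 = 1
  <chi_5*chi_5, chi_4> = (1/8)[1*(4)*conj(1) + 1*(4)*conj(1) + 2*(0)*conj(-1) + 2*(0)*conj(-1) + 2*(0)*conj(1)]
      = (1/8)[(4) + (4) + (0) + (0) + (0)] = 8/8 = 1
  <chi_5*chi_5, chi_5> = (1/8)[1*(4)*conj(2) + 1*(4)*conj(-2) + 2*(0)*conj(0) + 2*(0)*conj(0) + 2*(0)*conj(0)]
      = (1/8)[(8) + (-8) + (0) + (0) + (0)] = 0/8 = 0
Hence the multiplicities are chi_1: 1, chi_2: 1, chi_3: 1, chi_4: 1. Dimension check: dim(chi_5)*dim(chi_5) = 2*2 = 4 and sum (mult * dim) = 1*1 + 1*1 + 1*1 + 1*1 = 4.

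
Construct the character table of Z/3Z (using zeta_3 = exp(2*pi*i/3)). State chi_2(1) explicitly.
Character table of Z/3Z (irreps indexed chi_0,...,chi_2 with chi_k(m) = zeta_3^(k*m), zeta_3 = exp(2*pi*i/3)):
  irrep \ class  {0} (size 1)  {1} (size 1)    {2} (size 1)  
  chi_0          1             1               1             
  chi_1          1             exp(2*I*pi/3)   exp(-2*I*pi/3)
  chi_2          1             exp(-2*I*pi/3)  exp(2*I*pi/3) 

Spot check: chi_2(1) = zeta_3^(2*1) = zeta_3^2 = exp(-2*I*pi/3).

Reasoning: Z/3Z is abelian, so all 3 irreducible complex representations are 1-dimensional. They are given by chi_k(m) = zeta_3^(k*m) for k = 0,...,2. Row orthogonality: sum_m chi_k(m) conj(chi_l(m)) = 3 * [k = l].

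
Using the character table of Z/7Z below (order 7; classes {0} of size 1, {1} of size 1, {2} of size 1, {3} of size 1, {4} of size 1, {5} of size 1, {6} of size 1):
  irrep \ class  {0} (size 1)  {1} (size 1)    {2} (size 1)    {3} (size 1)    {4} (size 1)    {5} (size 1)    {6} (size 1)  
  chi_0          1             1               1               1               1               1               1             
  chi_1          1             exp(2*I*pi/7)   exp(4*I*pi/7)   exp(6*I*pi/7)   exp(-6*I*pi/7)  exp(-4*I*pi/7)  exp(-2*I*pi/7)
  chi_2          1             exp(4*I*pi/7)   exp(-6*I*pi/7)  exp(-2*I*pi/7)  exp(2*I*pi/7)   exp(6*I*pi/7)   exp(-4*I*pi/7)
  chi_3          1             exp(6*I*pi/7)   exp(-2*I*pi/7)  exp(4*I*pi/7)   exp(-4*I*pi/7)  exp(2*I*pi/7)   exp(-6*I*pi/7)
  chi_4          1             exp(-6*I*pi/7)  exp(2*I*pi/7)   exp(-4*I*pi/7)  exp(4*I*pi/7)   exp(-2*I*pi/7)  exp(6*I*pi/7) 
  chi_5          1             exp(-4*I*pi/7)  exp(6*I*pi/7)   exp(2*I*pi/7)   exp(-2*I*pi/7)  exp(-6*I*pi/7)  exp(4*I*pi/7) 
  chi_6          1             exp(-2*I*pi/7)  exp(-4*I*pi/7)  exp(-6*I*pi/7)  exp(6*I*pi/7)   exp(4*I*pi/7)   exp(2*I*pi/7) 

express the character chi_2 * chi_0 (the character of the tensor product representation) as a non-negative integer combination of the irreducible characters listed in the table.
chi_2 tensor chi_0 = chi_2 (all other irreducibles have multiplicity 0).

The character of a tensor product is the pointwise product (chi_2 * chi_0)(C) = chi_2(C) * chi_0(C):
  {0}: (1)*(1), {1}: (exp(4*I*pi/7))*(1), {2}: (exp(-6*I*pi/7))*(1), {3}: (exp(-2*I*pi/7))*(1), {4}: (exp(2*I*pi/7))*(1), {5}: (exp(6*I*pi/7))*(1), {6}: (exp(-4*I*pi/7))*(1)
so (chi_2 * chi_0) takes values
  {0} -> 1, {1} -> exp(4*I*pi/7), {2} -> exp(-6*I*pi/7), {3} -> exp(-2*I*pi/7), {4} -> exp(2*I*pi/7), {5} -> exp(6*I*pi/7), {6} -> exp(-4*I*pi/7).
Now take the inner product of this character with each irreducible chi from the table, <chi_2*chi_0, chi> = (1/7) sum_C |C| (chi_2*chi_0)(C) conj(chi(C)):
  <chi_2*chi_0, chi_0> = (1/7)[1*(1)*conj(1) + 1*(exp(4*I*pi/7))*conj(1) + 1*(exp(-6*I*pi/7))*conj(1) + 1*(exp(-2*I*pi/7))*conj(1) + 1*(exp(2*I*pi/7))*conj(1) + 1*(exp(6*I*pi/7))*conj(1) + 1*(exp(-4*I*pi/7))*conj(1)]
      = (1/7)[(1) + (exp(4*I*pi/7)) + (exp(-6*I*pi/7)) + (exp(-2*I*pi/7)) + (exp(2*I*pi/7)) + (exp(6*I*pi/7)) + (exp(-4*I*pi/7))] = 0/7 = 0
  <chi_2*chi_0, chi_1> = (1/7)[1*(1)*conj(1) + 1*(exp(4*I*pi/7))*conj(exp(2*I*pi/7)) + 1*(exp(-6*I*pi/7))*conj(exp(4*I*pi/7)) + 1*(exp(-2*I*pi/7))*conj(exp(6*I*pi/7)) + 1*(exp(2*I*pi/7))*conj(exp(-6*I*pi/7)) + 1*(exp(6*I*pi/7))*conj(exp(-4*I*pi/7)) + 1*(exp(-4*I*pi/7))*conj(exp(-2*I*pi/7))]
      = (1/7)[(1) + (exp(2*I*pi/7)) + (exp(4*I*pi/7)) + (exp(6*I*pi/7)) + (exp(-6*I*pi/7)) + (exp(-4*I*pi/7)) + (exp(-2*I*pi/7))] = 0/7 = 0
  <chi_2*chi_0, chi_2> = (1/7)[1*(1)*conj(1) + 1*(exp(4*I*pi/7))*conj(exp(4*I*pi/7)) + 1*(exp(-6*I*pi/7))*conj(exp(-6*I*pi/7)) + 1*(exp(-2*I*pi/7))*conj(exp(-2*I*pi/7)) + 1*(exp(2*I*pi/7))*conj(exp(2*I*pi/7)) + 1*(exp(6*I*pi/7))*conj(exp(6*I*pi/7)) + 1*(exp(-4*I*pi/7))*conj(exp(-4*I*pi/7))]
      = (1/7)[(1) + (1) + (1) + (1) + (1) + (1) + (1)] = 7/7 = 1
  <chi_2*chi_0, chi_3> = (1/7)[1*(1)*conj(1) + 1*(exp(4*I*pi/7))*conj(exp(6*I*pi/7)) + 1*(exp(-6*I*pi/7))*conj(exp(-2*I*pi/7)) + 1*(exp(-2*I*pi/7))*conj(exp(4*I*pi/7)) + 1*(exp(2*I*pi/7))*conj(exp(-4*I*pi/7)) + 1*(exp(6*I*pi/7))*conj(exp(2*I*pi/7)) + 1*(exp(-4*I*pi/7))*conj(exp(-6*I*pi/7))]
      = (1/7)[(1) + (exp(-2*I*pi/7)) + (exp(-4*I*pi/7)) + (exp(-6*I*pi/7)) + (exp(6*I*pi/7)) + (exp(4*I*pi/7)) + (exp(2*I*pi/7))] = 0/7 = 0
  <chi_2*chi_0, chi_4> = (1/7)[1*(1)*conj(1) + 1*(exp(4*I*pi/7))*conj(exp(-6*I*pi/7)) + 1*(exp(-6*I*pi/7))*conj(exp(2*I*pi/7)) + 1*(exp(-2*I*pi/7))*conj(exp(-4*I*pi/7)) + 1*(exp(2*I*pi/7))*conj(exp(4*I*pi/7)) + 1*(exp(6*I*pi/7))*conj(exp(-2*I*pi/7)) + 1*(exp(-4*I*pi/7))*conj(exp(6*I*pi/7))]
      = (1/7)[(1) + (exp(-4*I*pi/7)) + (exp(6*I*pi/7)) + (exp(2*I*pi/7)) + (exp(-2*I*pi/7)) + (exp(-6*I*pi/7)) + (exp(4*I*pi/7))] = 0/7 = 0
  <chi_2*chi_0, chi_5> = (1/7)[1*(1)*conj(1) + 1*(exp(4*I*pi/7))*conj(exp(-4*I*pi/7)) + 1*(exp(-6*I*pi/7))*conj(exp(6*I*pi/7)) + 1*(exp(-2*I*pi/7))*conj(exp(2*I*pi/7)) + 1*(exp(2*I*pi/7))*conj(exp(-2*I*pi/7)) + 1*(exp(6*I*pi/7))*conj(exp(-6*I*pi/7)) + 1*(exp(-4*I*pi/7))*conj(exp(4*I*pi/7))]
      = (1/7)[(1) + (exp(-6*I*pi/7)) + (exp(2*I*pi/7)) + (exp(-4*I*pi/7)) + (exp(4*I*pi/7)) + (exp(-2*I*pi/7)) + (exp(6*I*pi/7))] = 0/7 = 0
  <chi_2*chi_0, chi_6> = (1/7)[1*(1)*conj(1) + 1*(exp(4*I*pi/7))*conj(exp(-2*I*pi/7)) + 1*(exp(-6*I*pi/7))*conj(exp(-4*I*pi/7)) + 1*(exp(-2*I*pi/7))*conj(exp(-6*I*pi/7)) + 1*(exp(2*I*pi/7))*conj(exp(6*I*pi/7)) + 1*(exp(6*I*pi/7))*conj(exp(4*I*pi/7)) + 1*(exp(-4*I*pi/7))*conj(exp(2*I*pi/7))]
      = (1/7)[(1) + (exp(6*I*pi/7)) + (exp(-2*I*pi/7)) + (exp(4*I*pi/7)) + (exp(-4*I*pi/7)) + (exp(2*I*pi/7)) + (exp(-6*I*pi/7))] = 0/7 = 0
(Exp terms are combined using exp(i*s)*conj(exp(i*t)) = exp(i*(s-t)), and sums of them are collapsed using the identity that for every m > 1 the m distinct m-th roots of unity sum to 0, e.g. 1 + exp(2*I*pi/3) + exp(-2*I*pi/3) = 0.)
Hence the multiplicities are chi_2: 1. Dimension check: dim(chi_2)*dim(chi_0) = 1*1 = 1 and sum (mult * dim) = 1*1 = 1.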